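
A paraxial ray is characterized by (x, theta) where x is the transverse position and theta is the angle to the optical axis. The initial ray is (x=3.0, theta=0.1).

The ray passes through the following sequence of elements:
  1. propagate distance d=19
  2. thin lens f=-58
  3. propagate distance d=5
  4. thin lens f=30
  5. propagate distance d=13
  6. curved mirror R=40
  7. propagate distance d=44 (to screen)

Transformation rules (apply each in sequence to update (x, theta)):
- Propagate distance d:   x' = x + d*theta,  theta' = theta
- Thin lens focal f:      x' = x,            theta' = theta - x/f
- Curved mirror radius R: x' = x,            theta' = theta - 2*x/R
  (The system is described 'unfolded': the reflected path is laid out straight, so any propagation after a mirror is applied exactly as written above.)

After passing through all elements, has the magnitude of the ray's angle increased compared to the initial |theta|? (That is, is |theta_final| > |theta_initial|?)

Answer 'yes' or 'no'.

Initial: x=3.0000 theta=0.1000
After 1 (propagate distance d=19): x=4.9000 theta=0.1000
After 2 (thin lens f=-58): x=4.9000 theta=107/580 (≈0.1845)
After 3 (propagate distance d=5): x=3377/580 (≈5.8224) theta=107/580 (≈0.1845)
After 4 (thin lens f=30): x=3377/580 (≈5.8224) theta=-167/17400 (≈-0.0096)
After 5 (propagate distance d=13): x=99139/17400 (≈5.6976) theta=-167/17400 (≈-0.0096)
After 6 (curved mirror R=40): x=99139/17400 (≈5.6976) theta=-102479/348000 (≈-0.2945)
After 7 (propagate distance d=44 (to screen)): x=-315787/43500 (≈-7.2595) theta=-102479/348000 (≈-0.2945)
|theta_initial|=0.1000 |theta_final|=102479/348000 (≈0.2945) -> increased

Answer: yes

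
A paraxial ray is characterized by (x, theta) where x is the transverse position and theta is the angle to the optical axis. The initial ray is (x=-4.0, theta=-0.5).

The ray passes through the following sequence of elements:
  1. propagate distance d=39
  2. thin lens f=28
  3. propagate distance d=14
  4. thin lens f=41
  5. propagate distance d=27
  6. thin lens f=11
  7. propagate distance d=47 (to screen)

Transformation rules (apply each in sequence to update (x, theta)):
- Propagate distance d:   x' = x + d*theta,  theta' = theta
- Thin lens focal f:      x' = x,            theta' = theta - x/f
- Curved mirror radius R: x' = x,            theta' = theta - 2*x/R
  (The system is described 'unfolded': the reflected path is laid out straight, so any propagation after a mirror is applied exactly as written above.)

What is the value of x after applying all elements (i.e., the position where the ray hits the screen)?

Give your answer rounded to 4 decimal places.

Answer: 28.4132

Derivation:
Initial: x=-4.0000 theta=-0.5000
After 1 (propagate distance d=39): x=-23.5000 theta=-0.5000
After 2 (thin lens f=28): x=-23.5000 theta=19/56 (≈0.3393)
After 3 (propagate distance d=14): x=-18.7500 theta=19/56 (≈0.3393)
After 4 (thin lens f=41): x=-18.7500 theta=1829/2296 (≈0.7966)
After 5 (propagate distance d=27): x=6333/2296 (≈2.7583) theta=1829/2296 (≈0.7966)
After 6 (thin lens f=11): x=6333/2296 (≈2.7583) theta=6893/12628 (≈0.5459)
After 7 (propagate distance d=47 (to screen)): x=102515/3608 (≈28.4132) theta=6893/12628 (≈0.5459)
Rounded to 4 decimal places: x = 28.4132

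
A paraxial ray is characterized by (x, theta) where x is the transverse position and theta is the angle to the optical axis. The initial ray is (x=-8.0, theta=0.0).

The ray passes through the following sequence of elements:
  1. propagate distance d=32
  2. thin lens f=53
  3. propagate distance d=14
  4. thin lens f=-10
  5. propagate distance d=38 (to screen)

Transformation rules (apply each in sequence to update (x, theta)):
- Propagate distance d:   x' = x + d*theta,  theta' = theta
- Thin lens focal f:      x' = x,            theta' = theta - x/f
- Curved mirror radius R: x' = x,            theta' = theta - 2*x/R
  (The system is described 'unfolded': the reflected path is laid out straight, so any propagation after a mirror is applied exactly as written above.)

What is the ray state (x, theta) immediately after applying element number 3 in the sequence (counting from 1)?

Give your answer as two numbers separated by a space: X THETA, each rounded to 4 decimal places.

Answer: -5.8868 0.1509

Derivation:
Initial: x=-8.0000 theta=0.0000
After 1 (propagate distance d=32): x=-8.0000 theta=0.0000
After 2 (thin lens f=53): x=-8.0000 theta=8/53 (≈0.1509)
After 3 (propagate distance d=14): x=-312/53 (≈-5.8868) theta=8/53 (≈0.1509)
Rounded to 4 decimal places: x = -5.8868, theta = 0.1509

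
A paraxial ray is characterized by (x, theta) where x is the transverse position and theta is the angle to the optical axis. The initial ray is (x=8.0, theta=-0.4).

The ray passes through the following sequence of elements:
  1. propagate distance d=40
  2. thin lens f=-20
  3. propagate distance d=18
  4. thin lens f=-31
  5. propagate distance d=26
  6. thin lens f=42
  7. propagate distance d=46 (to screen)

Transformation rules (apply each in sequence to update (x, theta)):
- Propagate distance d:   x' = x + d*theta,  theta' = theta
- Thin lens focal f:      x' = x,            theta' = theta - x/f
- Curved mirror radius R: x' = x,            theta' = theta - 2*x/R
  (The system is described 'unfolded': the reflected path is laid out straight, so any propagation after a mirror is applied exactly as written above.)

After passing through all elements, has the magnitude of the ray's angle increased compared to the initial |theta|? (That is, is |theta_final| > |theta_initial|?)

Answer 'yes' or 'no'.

Answer: no

Derivation:
Initial: x=8.0000 theta=-0.4000
After 1 (propagate distance d=40): x=-8.0000 theta=-0.4000
After 2 (thin lens f=-20): x=-8.0000 theta=-0.8000
After 3 (propagate distance d=18): x=-22.4000 theta=-0.8000
After 4 (thin lens f=-31): x=-22.4000 theta=-236/155 (≈-1.5226)
After 5 (propagate distance d=26): x=-9608/155 (≈-61.9871) theta=-236/155 (≈-1.5226)
After 6 (thin lens f=42): x=-9608/155 (≈-61.9871) theta=-152/3255 (≈-0.0467)
After 7 (propagate distance d=46 (to screen)): x=-41752/651 (≈-64.1352) theta=-152/3255 (≈-0.0467)
|theta_initial|=0.4000 |theta_final|=152/3255 (≈0.0467) -> not increased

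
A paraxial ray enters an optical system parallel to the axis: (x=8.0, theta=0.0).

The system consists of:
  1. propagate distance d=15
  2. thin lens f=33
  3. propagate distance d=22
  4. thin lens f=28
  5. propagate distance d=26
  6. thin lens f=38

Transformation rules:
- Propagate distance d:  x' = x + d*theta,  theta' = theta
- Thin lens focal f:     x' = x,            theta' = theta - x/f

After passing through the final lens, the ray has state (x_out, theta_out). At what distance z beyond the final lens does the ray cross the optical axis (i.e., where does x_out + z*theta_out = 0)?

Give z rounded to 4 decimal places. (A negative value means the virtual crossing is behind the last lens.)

Answer: -34.5722

Derivation:
Initial: x=8.0000 theta=0.0000
After 1 (propagate distance d=15): x=8.0000 theta=0.0000
After 2 (thin lens f=33): x=8.0000 theta=-8/33 (≈-0.2424)
After 3 (propagate distance d=22): x=8/3 (≈2.6667) theta=-8/33 (≈-0.2424)
After 4 (thin lens f=28): x=8/3 (≈2.6667) theta=-26/77 (≈-0.3377)
After 5 (propagate distance d=26): x=-1412/231 (≈-6.1126) theta=-26/77 (≈-0.3377)
After 6 (thin lens f=38): x=-1412/231 (≈-6.1126) theta=-776/4389 (≈-0.1768)
z_focus = -x_out/theta_out = -(-1412/231)/(-776/4389) = -6707/194 ≈ -34.5722
Rounded to 4 decimal places: z = -34.5722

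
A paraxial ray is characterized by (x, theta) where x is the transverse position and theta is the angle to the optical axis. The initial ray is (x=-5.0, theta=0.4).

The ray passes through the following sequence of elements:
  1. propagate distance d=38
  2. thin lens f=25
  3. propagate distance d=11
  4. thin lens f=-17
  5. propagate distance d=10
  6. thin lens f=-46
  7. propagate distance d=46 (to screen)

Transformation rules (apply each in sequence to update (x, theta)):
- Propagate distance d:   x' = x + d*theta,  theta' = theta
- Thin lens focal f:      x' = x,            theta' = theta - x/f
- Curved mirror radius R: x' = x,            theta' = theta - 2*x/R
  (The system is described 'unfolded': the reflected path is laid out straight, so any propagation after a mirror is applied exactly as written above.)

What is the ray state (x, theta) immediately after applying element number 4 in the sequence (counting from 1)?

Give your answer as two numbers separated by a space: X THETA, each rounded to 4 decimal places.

Answer: 10.1120 0.5868

Derivation:
Initial: x=-5.0000 theta=0.4000
After 1 (propagate distance d=38): x=10.2000 theta=0.4000
After 2 (thin lens f=25): x=10.2000 theta=-0.0080
After 3 (propagate distance d=11): x=10.1120 theta=-0.0080
After 4 (thin lens f=-17): x=10.1120 theta=1247/2125 (≈0.5868)
Rounded to 4 decimal places: x = 10.1120, theta = 0.5868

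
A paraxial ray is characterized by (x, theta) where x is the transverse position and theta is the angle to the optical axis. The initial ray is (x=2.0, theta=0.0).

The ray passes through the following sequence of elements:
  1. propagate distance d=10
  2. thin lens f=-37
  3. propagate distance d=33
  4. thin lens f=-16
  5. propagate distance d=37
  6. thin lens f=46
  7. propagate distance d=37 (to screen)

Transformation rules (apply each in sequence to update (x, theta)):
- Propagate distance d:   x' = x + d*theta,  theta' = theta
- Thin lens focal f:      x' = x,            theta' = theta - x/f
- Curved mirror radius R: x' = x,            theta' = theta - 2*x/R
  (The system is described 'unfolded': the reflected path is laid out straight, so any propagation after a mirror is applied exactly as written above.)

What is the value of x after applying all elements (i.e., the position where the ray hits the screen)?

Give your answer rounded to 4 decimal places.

Initial: x=2.0000 theta=0.0000
After 1 (propagate distance d=10): x=2.0000 theta=0.0000
After 2 (thin lens f=-37): x=2.0000 theta=2/37 (≈0.0541)
After 3 (propagate distance d=33): x=140/37 (≈3.7838) theta=2/37 (≈0.0541)
After 4 (thin lens f=-16): x=140/37 (≈3.7838) theta=43/148 (≈0.2905)
After 5 (propagate distance d=37): x=2151/148 (≈14.5338) theta=43/148 (≈0.2905)
After 6 (thin lens f=46): x=2151/148 (≈14.5338) theta=-173/6808 (≈-0.0254)
After 7 (propagate distance d=37 (to screen)): x=92545/6808 (≈13.5936) theta=-173/6808 (≈-0.0254)
Rounded to 4 decimal places: x = 13.5936

Answer: 13.5936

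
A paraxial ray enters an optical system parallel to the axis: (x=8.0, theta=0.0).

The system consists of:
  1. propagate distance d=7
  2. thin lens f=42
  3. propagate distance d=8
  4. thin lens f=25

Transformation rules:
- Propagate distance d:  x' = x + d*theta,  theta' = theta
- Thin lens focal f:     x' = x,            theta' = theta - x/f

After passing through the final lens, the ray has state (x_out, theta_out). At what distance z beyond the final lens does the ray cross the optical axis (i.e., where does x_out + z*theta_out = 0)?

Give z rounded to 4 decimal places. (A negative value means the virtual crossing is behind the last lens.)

Initial: x=8.0000 theta=0.0000
After 1 (propagate distance d=7): x=8.0000 theta=0.0000
After 2 (thin lens f=42): x=8.0000 theta=-4/21 (≈-0.1905)
After 3 (propagate distance d=8): x=136/21 (≈6.4762) theta=-4/21 (≈-0.1905)
After 4 (thin lens f=25): x=136/21 (≈6.4762) theta=-236/525 (≈-0.4495)
z_focus = -x_out/theta_out = -(136/21)/(-236/525) = 850/59 ≈ 14.4068
Rounded to 4 decimal places: z = 14.4068

Answer: 14.4068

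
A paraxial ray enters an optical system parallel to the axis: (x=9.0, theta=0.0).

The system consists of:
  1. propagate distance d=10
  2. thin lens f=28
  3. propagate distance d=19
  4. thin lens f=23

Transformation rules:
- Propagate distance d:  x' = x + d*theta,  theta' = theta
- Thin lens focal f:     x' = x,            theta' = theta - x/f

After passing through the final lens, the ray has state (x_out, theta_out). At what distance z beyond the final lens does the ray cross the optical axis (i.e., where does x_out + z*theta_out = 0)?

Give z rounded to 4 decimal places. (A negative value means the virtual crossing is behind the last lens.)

Answer: 6.4688

Derivation:
Initial: x=9.0000 theta=0.0000
After 1 (propagate distance d=10): x=9.0000 theta=0.0000
After 2 (thin lens f=28): x=9.0000 theta=-9/28 (≈-0.3214)
After 3 (propagate distance d=19): x=81/28 (≈2.8929) theta=-9/28 (≈-0.3214)
After 4 (thin lens f=23): x=81/28 (≈2.8929) theta=-72/161 (≈-0.4472)
z_focus = -x_out/theta_out = -(81/28)/(-72/161) = 207/32 ≈ 6.4688
Rounded to 4 decimal places: z = 6.4688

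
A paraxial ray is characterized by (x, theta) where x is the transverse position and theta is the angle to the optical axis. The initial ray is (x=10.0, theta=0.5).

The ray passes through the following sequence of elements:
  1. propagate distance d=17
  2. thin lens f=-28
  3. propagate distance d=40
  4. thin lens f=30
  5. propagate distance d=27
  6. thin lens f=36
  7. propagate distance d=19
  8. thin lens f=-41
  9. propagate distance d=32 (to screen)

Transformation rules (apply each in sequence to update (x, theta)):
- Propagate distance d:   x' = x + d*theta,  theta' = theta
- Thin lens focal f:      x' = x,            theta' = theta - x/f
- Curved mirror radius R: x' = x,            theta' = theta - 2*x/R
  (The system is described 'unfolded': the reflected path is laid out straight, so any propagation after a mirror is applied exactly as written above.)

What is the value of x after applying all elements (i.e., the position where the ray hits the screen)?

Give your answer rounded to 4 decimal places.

Initial: x=10.0000 theta=0.5000
After 1 (propagate distance d=17): x=18.5000 theta=0.5000
After 2 (thin lens f=-28): x=18.5000 theta=65/56 (≈1.1607)
After 3 (propagate distance d=40): x=909/14 (≈64.9286) theta=65/56 (≈1.1607)
After 4 (thin lens f=30): x=909/14 (≈64.9286) theta=-281/280 (≈-1.0036)
After 5 (propagate distance d=27): x=10593/280 (≈37.8321) theta=-281/280 (≈-1.0036)
After 6 (thin lens f=36): x=10593/280 (≈37.8321) theta=-2301/1120 (≈-2.0545)
After 7 (propagate distance d=19): x=-1347/1120 (≈-1.2027) theta=-2301/1120 (≈-2.0545)
After 8 (thin lens f=-41): x=-1347/1120 (≈-1.2027) theta=-11961/5740 (≈-2.0838)
After 9 (propagate distance d=32 (to screen)): x=-3117243/45920 (≈-67.8842) theta=-11961/5740 (≈-2.0838)
Rounded to 4 decimal places: x = -67.8842

Answer: -67.8842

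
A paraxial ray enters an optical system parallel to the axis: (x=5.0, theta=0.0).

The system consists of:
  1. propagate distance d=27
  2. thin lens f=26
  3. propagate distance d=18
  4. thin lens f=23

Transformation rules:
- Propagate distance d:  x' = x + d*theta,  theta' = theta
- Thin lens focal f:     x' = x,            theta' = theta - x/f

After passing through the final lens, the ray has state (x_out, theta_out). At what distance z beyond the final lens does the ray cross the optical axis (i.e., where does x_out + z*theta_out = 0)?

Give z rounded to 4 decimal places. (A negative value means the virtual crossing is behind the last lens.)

Initial: x=5.0000 theta=0.0000
After 1 (propagate distance d=27): x=5.0000 theta=0.0000
After 2 (thin lens f=26): x=5.0000 theta=-5/26 (≈-0.1923)
After 3 (propagate distance d=18): x=20/13 (≈1.5385) theta=-5/26 (≈-0.1923)
After 4 (thin lens f=23): x=20/13 (≈1.5385) theta=-155/598 (≈-0.2592)
z_focus = -x_out/theta_out = -(20/13)/(-155/598) = 184/31 ≈ 5.9355
Rounded to 4 decimal places: z = 5.9355

Answer: 5.9355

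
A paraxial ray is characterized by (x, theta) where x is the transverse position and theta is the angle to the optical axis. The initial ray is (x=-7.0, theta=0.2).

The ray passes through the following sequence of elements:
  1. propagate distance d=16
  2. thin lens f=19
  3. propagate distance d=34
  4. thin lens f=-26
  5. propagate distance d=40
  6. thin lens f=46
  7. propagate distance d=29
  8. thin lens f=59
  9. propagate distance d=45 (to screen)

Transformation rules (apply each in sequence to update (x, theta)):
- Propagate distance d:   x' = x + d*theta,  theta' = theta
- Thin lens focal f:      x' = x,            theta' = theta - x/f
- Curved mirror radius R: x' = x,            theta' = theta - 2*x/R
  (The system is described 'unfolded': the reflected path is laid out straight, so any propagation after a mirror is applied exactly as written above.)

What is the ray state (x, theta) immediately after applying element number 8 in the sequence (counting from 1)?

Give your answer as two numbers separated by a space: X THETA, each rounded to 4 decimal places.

Initial: x=-7.0000 theta=0.2000
After 1 (propagate distance d=16): x=-3.8000 theta=0.2000
After 2 (thin lens f=19): x=-3.8000 theta=0.4000
After 3 (propagate distance d=34): x=9.8000 theta=0.4000
After 4 (thin lens f=-26): x=9.8000 theta=101/130 (≈0.7769)
After 5 (propagate distance d=40): x=2657/65 (≈40.8769) theta=101/130 (≈0.7769)
After 6 (thin lens f=46): x=2657/65 (≈40.8769) theta=-167/1495 (≈-0.1117)
After 7 (propagate distance d=29): x=56268/1495 (≈37.6375) theta=-167/1495 (≈-0.1117)
After 8 (thin lens f=59): x=56268/1495 (≈37.6375) theta=-66121/88205 (≈-0.7496)
Rounded to 4 decimal places: x = 37.6375, theta = -0.7496

Answer: 37.6375 -0.7496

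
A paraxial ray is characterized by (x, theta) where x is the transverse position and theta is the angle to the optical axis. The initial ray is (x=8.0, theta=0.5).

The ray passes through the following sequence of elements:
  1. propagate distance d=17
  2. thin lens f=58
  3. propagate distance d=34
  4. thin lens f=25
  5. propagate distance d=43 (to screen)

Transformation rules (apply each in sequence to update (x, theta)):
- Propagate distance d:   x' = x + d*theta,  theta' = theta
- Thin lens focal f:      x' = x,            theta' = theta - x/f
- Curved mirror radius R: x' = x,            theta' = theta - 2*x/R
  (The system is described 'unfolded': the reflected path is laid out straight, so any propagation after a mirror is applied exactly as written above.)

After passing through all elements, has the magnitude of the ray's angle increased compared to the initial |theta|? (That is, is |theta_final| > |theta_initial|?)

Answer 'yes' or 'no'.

Answer: yes

Derivation:
Initial: x=8.0000 theta=0.5000
After 1 (propagate distance d=17): x=16.5000 theta=0.5000
After 2 (thin lens f=58): x=16.5000 theta=25/116 (≈0.2155)
After 3 (propagate distance d=34): x=691/29 (≈23.8276) theta=25/116 (≈0.2155)
After 4 (thin lens f=25): x=691/29 (≈23.8276) theta=-2139/2900 (≈-0.7376)
After 5 (propagate distance d=43 (to screen)): x=-22877/2900 (≈-7.8886) theta=-2139/2900 (≈-0.7376)
|theta_initial|=0.5000 |theta_final|=2139/2900 (≈0.7376) -> increased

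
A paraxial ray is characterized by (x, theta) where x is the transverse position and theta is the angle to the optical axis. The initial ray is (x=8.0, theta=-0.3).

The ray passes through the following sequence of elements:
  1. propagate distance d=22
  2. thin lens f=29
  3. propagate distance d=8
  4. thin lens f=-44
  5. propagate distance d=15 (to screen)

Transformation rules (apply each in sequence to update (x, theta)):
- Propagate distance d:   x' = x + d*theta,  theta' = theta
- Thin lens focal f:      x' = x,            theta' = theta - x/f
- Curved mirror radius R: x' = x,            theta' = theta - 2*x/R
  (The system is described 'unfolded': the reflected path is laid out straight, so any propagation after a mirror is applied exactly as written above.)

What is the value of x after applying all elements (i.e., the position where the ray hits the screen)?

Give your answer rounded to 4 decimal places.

Answer: -7.0829

Derivation:
Initial: x=8.0000 theta=-0.3000
After 1 (propagate distance d=22): x=1.4000 theta=-0.3000
After 2 (thin lens f=29): x=1.4000 theta=-101/290 (≈-0.3483)
After 3 (propagate distance d=8): x=-201/145 (≈-1.3862) theta=-101/290 (≈-0.3483)
After 4 (thin lens f=-44): x=-201/145 (≈-1.3862) theta=-2423/6380 (≈-0.3798)
After 5 (propagate distance d=15 (to screen)): x=-45189/6380 (≈-7.0829) theta=-2423/6380 (≈-0.3798)
Rounded to 4 decimal places: x = -7.0829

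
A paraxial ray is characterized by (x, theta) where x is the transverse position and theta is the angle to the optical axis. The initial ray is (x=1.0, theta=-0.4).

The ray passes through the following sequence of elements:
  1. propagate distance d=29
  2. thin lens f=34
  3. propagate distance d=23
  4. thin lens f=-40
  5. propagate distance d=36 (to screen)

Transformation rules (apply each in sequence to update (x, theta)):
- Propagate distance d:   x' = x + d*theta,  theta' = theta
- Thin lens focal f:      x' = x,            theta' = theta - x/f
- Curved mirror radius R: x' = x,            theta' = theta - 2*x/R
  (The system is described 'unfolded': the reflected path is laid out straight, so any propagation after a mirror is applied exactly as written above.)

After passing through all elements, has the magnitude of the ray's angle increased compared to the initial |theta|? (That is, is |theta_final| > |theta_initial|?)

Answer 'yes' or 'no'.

Answer: yes

Derivation:
Initial: x=1.0000 theta=-0.4000
After 1 (propagate distance d=29): x=-10.6000 theta=-0.4000
After 2 (thin lens f=34): x=-10.6000 theta=-3/34 (≈-0.0882)
After 3 (propagate distance d=23): x=-2147/170 (≈-12.6294) theta=-3/34 (≈-0.0882)
After 4 (thin lens f=-40): x=-2147/170 (≈-12.6294) theta=-2747/6800 (≈-0.4040)
After 5 (propagate distance d=36 (to screen)): x=-46193/1700 (≈-27.1724) theta=-2747/6800 (≈-0.4040)
|theta_initial|=0.4000 |theta_final|=2747/6800 (≈0.4040) -> increased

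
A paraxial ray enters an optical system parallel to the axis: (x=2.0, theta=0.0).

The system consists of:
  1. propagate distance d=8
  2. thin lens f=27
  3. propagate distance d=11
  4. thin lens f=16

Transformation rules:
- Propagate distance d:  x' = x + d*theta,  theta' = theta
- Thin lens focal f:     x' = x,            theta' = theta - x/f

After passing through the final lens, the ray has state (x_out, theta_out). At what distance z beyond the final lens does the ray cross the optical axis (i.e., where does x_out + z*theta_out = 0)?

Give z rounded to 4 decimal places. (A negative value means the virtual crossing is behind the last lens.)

Initial: x=2.0000 theta=0.0000
After 1 (propagate distance d=8): x=2.0000 theta=0.0000
After 2 (thin lens f=27): x=2.0000 theta=-2/27 (≈-0.0741)
After 3 (propagate distance d=11): x=32/27 (≈1.1852) theta=-2/27 (≈-0.0741)
After 4 (thin lens f=16): x=32/27 (≈1.1852) theta=-4/27 (≈-0.1481)
z_focus = -x_out/theta_out = -(32/27)/(-4/27) = 8.0000
Rounded to 4 decimal places: z = 8.0000

Answer: 8.0000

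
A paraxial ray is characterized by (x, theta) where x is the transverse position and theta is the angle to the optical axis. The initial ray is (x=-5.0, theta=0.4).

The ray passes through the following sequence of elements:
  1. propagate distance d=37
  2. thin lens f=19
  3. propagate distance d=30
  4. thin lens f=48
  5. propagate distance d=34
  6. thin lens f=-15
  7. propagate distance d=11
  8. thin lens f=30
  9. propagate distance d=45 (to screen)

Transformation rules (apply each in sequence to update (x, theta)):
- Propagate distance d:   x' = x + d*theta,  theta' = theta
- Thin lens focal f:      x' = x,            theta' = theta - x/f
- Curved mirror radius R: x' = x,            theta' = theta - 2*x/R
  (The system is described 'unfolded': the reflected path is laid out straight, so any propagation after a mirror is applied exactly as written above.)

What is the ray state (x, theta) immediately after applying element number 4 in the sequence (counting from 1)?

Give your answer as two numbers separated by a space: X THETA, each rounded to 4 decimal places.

Answer: 6.3263 -0.2476

Derivation:
Initial: x=-5.0000 theta=0.4000
After 1 (propagate distance d=37): x=9.8000 theta=0.4000
After 2 (thin lens f=19): x=9.8000 theta=-11/95 (≈-0.1158)
After 3 (propagate distance d=30): x=601/95 (≈6.3263) theta=-11/95 (≈-0.1158)
After 4 (thin lens f=48): x=601/95 (≈6.3263) theta=-1129/4560 (≈-0.2476)
Rounded to 4 decimal places: x = 6.3263, theta = -0.2476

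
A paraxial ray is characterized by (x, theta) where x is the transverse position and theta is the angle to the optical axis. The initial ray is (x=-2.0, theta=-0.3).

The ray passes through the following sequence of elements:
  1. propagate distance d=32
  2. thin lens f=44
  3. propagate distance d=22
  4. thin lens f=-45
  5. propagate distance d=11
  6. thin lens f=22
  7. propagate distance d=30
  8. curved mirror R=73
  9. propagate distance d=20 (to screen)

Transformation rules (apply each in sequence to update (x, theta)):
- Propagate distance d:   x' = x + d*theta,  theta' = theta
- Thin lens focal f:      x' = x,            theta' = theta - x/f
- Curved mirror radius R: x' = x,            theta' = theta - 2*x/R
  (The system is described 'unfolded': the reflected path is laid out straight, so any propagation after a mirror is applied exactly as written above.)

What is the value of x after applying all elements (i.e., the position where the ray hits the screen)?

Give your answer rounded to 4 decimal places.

Initial: x=-2.0000 theta=-0.3000
After 1 (propagate distance d=32): x=-11.6000 theta=-0.3000
After 2 (thin lens f=44): x=-11.6000 theta=-2/55 (≈-0.0364)
After 3 (propagate distance d=22): x=-12.4000 theta=-2/55 (≈-0.0364)
After 4 (thin lens f=-45): x=-12.4000 theta=-772/2475 (≈-0.3119)
After 5 (propagate distance d=11): x=-3562/225 (≈-15.8311) theta=-772/2475 (≈-0.3119)
After 6 (thin lens f=22): x=-3562/225 (≈-15.8311) theta=1009/2475 (≈0.4077)
After 7 (propagate distance d=30): x=-8912/2475 (≈-3.6008) theta=1009/2475 (≈0.4077)
After 8 (curved mirror R=73): x=-8912/2475 (≈-3.6008) theta=91481/180675 (≈0.5063)
After 9 (propagate distance d=20 (to screen)): x=1179044/180675 (≈6.5258) theta=91481/180675 (≈0.5063)
Rounded to 4 decimal places: x = 6.5258

Answer: 6.5258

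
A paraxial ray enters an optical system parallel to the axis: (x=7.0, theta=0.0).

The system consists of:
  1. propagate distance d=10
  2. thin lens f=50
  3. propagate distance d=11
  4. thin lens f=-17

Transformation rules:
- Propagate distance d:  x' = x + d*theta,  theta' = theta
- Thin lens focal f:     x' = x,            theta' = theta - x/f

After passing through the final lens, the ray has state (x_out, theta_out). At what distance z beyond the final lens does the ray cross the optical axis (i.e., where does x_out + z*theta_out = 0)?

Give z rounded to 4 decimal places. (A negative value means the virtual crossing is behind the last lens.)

Initial: x=7.0000 theta=0.0000
After 1 (propagate distance d=10): x=7.0000 theta=0.0000
After 2 (thin lens f=50): x=7.0000 theta=-0.1400
After 3 (propagate distance d=11): x=5.4600 theta=-0.1400
After 4 (thin lens f=-17): x=5.4600 theta=77/425 (≈0.1812)
z_focus = -x_out/theta_out = -(5.4600)/(77/425) = -663/22 ≈ -30.1364
Rounded to 4 decimal places: z = -30.1364

Answer: -30.1364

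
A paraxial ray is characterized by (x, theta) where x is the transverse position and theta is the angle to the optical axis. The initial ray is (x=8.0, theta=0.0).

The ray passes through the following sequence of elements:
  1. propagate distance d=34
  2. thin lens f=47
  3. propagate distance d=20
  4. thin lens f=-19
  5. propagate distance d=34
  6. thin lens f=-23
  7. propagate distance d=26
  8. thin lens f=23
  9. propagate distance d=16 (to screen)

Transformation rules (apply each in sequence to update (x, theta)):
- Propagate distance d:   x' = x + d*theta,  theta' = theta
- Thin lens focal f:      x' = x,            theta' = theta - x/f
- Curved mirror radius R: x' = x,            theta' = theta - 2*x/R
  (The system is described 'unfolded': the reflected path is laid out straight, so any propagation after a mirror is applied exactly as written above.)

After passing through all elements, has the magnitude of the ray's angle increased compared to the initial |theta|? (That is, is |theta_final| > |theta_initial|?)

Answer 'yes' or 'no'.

Initial: x=8.0000 theta=0.0000
After 1 (propagate distance d=34): x=8.0000 theta=0.0000
After 2 (thin lens f=47): x=8.0000 theta=-8/47 (≈-0.1702)
After 3 (propagate distance d=20): x=216/47 (≈4.5957) theta=-8/47 (≈-0.1702)
After 4 (thin lens f=-19): x=216/47 (≈4.5957) theta=64/893 (≈0.0717)
After 5 (propagate distance d=34): x=6280/893 (≈7.0325) theta=64/893 (≈0.0717)
After 6 (thin lens f=-23): x=6280/893 (≈7.0325) theta=408/1081 (≈0.3774)
After 7 (propagate distance d=26): x=345992/20539 (≈16.8456) theta=408/1081 (≈0.3774)
After 8 (thin lens f=23): x=345992/20539 (≈16.8456) theta=-3568/10051 (≈-0.3550)
After 9 (propagate distance d=16 (to screen)): x=5274680/472397 (≈11.1658) theta=-3568/10051 (≈-0.3550)
|theta_initial|=0.0000 |theta_final|=3568/10051 (≈0.3550) -> increased

Answer: yes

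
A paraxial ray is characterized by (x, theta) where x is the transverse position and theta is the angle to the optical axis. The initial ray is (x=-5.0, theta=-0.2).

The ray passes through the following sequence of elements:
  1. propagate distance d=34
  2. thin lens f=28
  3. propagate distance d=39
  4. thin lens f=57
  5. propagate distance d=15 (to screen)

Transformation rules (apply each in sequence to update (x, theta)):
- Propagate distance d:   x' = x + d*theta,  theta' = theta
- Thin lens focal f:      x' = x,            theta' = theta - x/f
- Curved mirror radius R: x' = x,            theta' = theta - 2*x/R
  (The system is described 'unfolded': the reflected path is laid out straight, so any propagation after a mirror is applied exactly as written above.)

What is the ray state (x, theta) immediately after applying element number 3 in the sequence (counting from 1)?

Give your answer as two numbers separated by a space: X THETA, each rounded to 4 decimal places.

Answer: -3.1643 0.2214

Derivation:
Initial: x=-5.0000 theta=-0.2000
After 1 (propagate distance d=34): x=-11.8000 theta=-0.2000
After 2 (thin lens f=28): x=-11.8000 theta=31/140 (≈0.2214)
After 3 (propagate distance d=39): x=-443/140 (≈-3.1643) theta=31/140 (≈0.2214)
Rounded to 4 decimal places: x = -3.1643, theta = 0.2214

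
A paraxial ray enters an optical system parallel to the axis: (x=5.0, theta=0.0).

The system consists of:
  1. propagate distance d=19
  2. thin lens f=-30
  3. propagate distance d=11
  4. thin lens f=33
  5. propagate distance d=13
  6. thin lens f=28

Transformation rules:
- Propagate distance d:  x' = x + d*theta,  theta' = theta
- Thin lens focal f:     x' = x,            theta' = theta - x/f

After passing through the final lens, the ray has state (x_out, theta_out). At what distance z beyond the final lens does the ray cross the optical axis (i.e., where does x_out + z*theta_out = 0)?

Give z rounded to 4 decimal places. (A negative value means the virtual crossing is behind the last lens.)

Answer: 23.7420

Derivation:
Initial: x=5.0000 theta=0.0000
After 1 (propagate distance d=19): x=5.0000 theta=0.0000
After 2 (thin lens f=-30): x=5.0000 theta=1/6 (≈0.1667)
After 3 (propagate distance d=11): x=41/6 (≈6.8333) theta=1/6 (≈0.1667)
After 4 (thin lens f=33): x=41/6 (≈6.8333) theta=-4/99 (≈-0.0404)
After 5 (propagate distance d=13): x=1249/198 (≈6.3081) theta=-4/99 (≈-0.0404)
After 6 (thin lens f=28): x=1249/198 (≈6.3081) theta=-491/1848 (≈-0.2657)
z_focus = -x_out/theta_out = -(1249/198)/(-491/1848) = 34972/1473 ≈ 23.7420
Rounded to 4 decimal places: z = 23.7420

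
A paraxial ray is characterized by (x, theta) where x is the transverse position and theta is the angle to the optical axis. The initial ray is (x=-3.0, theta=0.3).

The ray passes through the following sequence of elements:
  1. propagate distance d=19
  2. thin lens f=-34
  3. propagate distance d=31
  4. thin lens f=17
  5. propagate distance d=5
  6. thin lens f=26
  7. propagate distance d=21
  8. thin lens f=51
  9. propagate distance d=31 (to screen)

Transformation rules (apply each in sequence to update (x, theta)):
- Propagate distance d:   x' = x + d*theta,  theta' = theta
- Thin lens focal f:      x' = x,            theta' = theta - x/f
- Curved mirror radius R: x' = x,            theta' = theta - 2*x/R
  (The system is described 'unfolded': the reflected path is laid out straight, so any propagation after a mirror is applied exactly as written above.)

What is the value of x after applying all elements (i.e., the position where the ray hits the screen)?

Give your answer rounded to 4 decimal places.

Answer: -32.0112

Derivation:
Initial: x=-3.0000 theta=0.3000
After 1 (propagate distance d=19): x=2.7000 theta=0.3000
After 2 (thin lens f=-34): x=2.7000 theta=129/340 (≈0.3794)
After 3 (propagate distance d=31): x=4917/340 (≈14.4618) theta=129/340 (≈0.3794)
After 4 (thin lens f=17): x=4917/340 (≈14.4618) theta=-681/1445 (≈-0.4713)
After 5 (propagate distance d=5): x=69969/5780 (≈12.1054) theta=-681/1445 (≈-0.4713)
After 6 (thin lens f=26): x=69969/5780 (≈12.1054) theta=-140793/150280 (≈-0.9369)
After 7 (propagate distance d=21): x=-1137459/150280 (≈-7.5689) theta=-140793/150280 (≈-0.9369)
After 8 (thin lens f=51): x=-1137459/150280 (≈-7.5689) theta=-251791/319345 (≈-0.7885)
After 9 (propagate distance d=31 (to screen)): x=-81780971/2554760 (≈-32.0112) theta=-251791/319345 (≈-0.7885)
Rounded to 4 decimal places: x = -32.0112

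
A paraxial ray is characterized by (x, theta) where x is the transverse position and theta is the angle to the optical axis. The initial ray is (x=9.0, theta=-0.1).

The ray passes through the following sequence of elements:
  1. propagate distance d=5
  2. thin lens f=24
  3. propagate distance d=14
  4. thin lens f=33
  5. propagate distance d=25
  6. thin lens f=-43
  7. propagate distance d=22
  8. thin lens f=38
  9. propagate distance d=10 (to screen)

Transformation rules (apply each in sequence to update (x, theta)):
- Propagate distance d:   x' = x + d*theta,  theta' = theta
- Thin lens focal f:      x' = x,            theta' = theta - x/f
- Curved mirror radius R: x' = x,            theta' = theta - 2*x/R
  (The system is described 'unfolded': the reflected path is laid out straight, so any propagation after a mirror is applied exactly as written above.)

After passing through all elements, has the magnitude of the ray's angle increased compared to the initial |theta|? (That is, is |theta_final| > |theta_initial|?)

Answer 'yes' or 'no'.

Answer: no

Derivation:
Initial: x=9.0000 theta=-0.1000
After 1 (propagate distance d=5): x=8.5000 theta=-0.1000
After 2 (thin lens f=24): x=8.5000 theta=-109/240 (≈-0.4542)
After 3 (propagate distance d=14): x=257/120 (≈2.1417) theta=-109/240 (≈-0.4542)
After 4 (thin lens f=33): x=257/120 (≈2.1417) theta=-4111/7920 (≈-0.5191)
After 5 (propagate distance d=25): x=-85813/7920 (≈-10.8350) theta=-4111/7920 (≈-0.5191)
After 6 (thin lens f=-43): x=-85813/7920 (≈-10.8350) theta=-131293/170280 (≈-0.7710)
After 7 (propagate distance d=22): x=-3155617/113520 (≈-27.7979) theta=-131293/170280 (≈-0.7710)
After 8 (thin lens f=38): x=-3155617/113520 (≈-27.7979) theta=-511417/12941280 (≈-0.0395)
After 9 (propagate distance d=10 (to screen)): x=-91213627/3235320 (≈-28.1931) theta=-511417/12941280 (≈-0.0395)
|theta_initial|=0.1000 |theta_final|=511417/12941280 (≈0.0395) -> not increased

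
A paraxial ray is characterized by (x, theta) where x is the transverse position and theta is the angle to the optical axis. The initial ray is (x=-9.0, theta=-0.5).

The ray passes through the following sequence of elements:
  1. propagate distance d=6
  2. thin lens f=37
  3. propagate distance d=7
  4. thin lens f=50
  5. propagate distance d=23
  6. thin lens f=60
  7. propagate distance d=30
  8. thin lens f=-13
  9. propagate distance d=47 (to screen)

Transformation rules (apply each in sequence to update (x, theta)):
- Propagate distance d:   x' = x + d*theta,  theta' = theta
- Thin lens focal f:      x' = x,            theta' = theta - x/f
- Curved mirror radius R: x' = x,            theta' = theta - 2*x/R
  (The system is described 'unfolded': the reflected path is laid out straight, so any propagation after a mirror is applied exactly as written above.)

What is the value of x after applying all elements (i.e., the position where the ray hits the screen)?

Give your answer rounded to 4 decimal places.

Answer: -0.5583

Derivation:
Initial: x=-9.0000 theta=-0.5000
After 1 (propagate distance d=6): x=-12.0000 theta=-0.5000
After 2 (thin lens f=37): x=-12.0000 theta=-13/74 (≈-0.1757)
After 3 (propagate distance d=7): x=-979/74 (≈-13.2297) theta=-13/74 (≈-0.1757)
After 4 (thin lens f=50): x=-979/74 (≈-13.2297) theta=329/3700 (≈0.0889)
After 5 (propagate distance d=23): x=-41383/3700 (≈-11.1846) theta=329/3700 (≈0.0889)
After 6 (thin lens f=60): x=-41383/3700 (≈-11.1846) theta=61123/222000 (≈0.2753)
After 7 (propagate distance d=30): x=-21643/7400 (≈-2.9247) theta=61123/222000 (≈0.2753)
After 8 (thin lens f=-13): x=-21643/7400 (≈-2.9247) theta=145309/2886000 (≈0.0503)
After 9 (propagate distance d=47 (to screen)): x=-1611247/2886000 (≈-0.5583) theta=145309/2886000 (≈0.0503)
Rounded to 4 decimal places: x = -0.5583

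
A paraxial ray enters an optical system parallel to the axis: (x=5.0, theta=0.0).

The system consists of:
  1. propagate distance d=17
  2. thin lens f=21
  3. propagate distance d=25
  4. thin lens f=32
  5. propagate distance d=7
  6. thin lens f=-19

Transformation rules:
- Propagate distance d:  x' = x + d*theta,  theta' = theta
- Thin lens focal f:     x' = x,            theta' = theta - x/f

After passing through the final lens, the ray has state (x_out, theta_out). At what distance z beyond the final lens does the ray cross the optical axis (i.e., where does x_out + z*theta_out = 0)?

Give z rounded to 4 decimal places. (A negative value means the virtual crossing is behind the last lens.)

Initial: x=5.0000 theta=0.0000
After 1 (propagate distance d=17): x=5.0000 theta=0.0000
After 2 (thin lens f=21): x=5.0000 theta=-5/21 (≈-0.2381)
After 3 (propagate distance d=25): x=-20/21 (≈-0.9524) theta=-5/21 (≈-0.2381)
After 4 (thin lens f=32): x=-20/21 (≈-0.9524) theta=-5/24 (≈-0.2083)
After 5 (propagate distance d=7): x=-135/56 (≈-2.4107) theta=-5/24 (≈-0.2083)
After 6 (thin lens f=-19): x=-135/56 (≈-2.4107) theta=-535/1596 (≈-0.3352)
z_focus = -x_out/theta_out = -(-135/56)/(-535/1596) = -1539/214 ≈ -7.1916
Rounded to 4 decimal places: z = -7.1916

Answer: -7.1916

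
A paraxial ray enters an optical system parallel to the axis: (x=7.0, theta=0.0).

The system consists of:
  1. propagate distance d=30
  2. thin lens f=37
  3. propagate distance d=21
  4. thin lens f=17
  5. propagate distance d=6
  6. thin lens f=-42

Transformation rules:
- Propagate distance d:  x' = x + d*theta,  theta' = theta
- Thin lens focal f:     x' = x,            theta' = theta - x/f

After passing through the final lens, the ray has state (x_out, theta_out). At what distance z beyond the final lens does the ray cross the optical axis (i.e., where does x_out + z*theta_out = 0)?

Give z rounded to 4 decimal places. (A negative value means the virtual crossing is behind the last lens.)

Initial: x=7.0000 theta=0.0000
After 1 (propagate distance d=30): x=7.0000 theta=0.0000
After 2 (thin lens f=37): x=7.0000 theta=-7/37 (≈-0.1892)
After 3 (propagate distance d=21): x=112/37 (≈3.0270) theta=-7/37 (≈-0.1892)
After 4 (thin lens f=17): x=112/37 (≈3.0270) theta=-231/629 (≈-0.3672)
After 5 (propagate distance d=6): x=14/17 (≈0.8235) theta=-231/629 (≈-0.3672)
After 6 (thin lens f=-42): x=14/17 (≈0.8235) theta=-656/1887 (≈-0.3476)
z_focus = -x_out/theta_out = -(14/17)/(-656/1887) = 777/328 ≈ 2.3689
Rounded to 4 decimal places: z = 2.3689

Answer: 2.3689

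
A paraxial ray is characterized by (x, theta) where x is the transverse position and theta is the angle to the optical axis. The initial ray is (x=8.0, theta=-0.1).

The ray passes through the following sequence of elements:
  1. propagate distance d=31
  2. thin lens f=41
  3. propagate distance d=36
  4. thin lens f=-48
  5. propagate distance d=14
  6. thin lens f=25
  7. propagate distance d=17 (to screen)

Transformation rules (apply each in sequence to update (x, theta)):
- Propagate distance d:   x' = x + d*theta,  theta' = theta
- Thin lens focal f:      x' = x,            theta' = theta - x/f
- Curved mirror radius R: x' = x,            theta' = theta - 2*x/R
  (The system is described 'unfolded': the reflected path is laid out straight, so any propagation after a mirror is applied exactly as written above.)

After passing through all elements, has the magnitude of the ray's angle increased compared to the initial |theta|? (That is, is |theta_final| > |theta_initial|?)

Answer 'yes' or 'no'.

Initial: x=8.0000 theta=-0.1000
After 1 (propagate distance d=31): x=4.9000 theta=-0.1000
After 2 (thin lens f=41): x=4.9000 theta=-9/41 (≈-0.2195)
After 3 (propagate distance d=36): x=-1231/410 (≈-3.0024) theta=-9/41 (≈-0.2195)
After 4 (thin lens f=-48): x=-1231/410 (≈-3.0024) theta=-5551/19680 (≈-0.2821)
After 5 (propagate distance d=14): x=-68401/9840 (≈-6.9513) theta=-5551/19680 (≈-0.2821)
After 6 (thin lens f=25): x=-68401/9840 (≈-6.9513) theta=-1973/492000 (≈-0.0040)
After 7 (propagate distance d=17 (to screen)): x=-1151197/164000 (≈-7.0195) theta=-1973/492000 (≈-0.0040)
|theta_initial|=0.1000 |theta_final|=1973/492000 (≈0.0040) -> not increased

Answer: no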